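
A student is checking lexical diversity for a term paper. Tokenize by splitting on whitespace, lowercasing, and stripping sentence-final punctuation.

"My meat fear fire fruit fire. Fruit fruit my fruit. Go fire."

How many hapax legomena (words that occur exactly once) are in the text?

Frequencies: fruit:4, fire:3, my:2, meat:1, fear:1, go:1
Hapax (freq=1): fear, go, meat

3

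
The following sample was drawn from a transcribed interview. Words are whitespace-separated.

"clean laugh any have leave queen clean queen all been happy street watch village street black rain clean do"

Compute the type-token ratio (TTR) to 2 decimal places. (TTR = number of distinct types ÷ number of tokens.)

0.79

N = 19 tokens, V = 15 types.
TTR = V / N = 15 / 19 = 0.79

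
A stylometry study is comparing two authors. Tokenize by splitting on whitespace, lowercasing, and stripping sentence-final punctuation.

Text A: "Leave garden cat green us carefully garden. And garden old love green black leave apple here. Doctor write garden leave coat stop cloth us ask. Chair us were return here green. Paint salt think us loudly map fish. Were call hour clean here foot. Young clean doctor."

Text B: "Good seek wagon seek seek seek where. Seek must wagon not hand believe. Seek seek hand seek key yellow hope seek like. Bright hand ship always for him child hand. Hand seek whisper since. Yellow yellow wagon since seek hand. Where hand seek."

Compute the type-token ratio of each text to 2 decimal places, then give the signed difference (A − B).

0.21

TTR(A) = 32/47 = 0.68
TTR(B) = 20/43 = 0.47
Difference = 0.68 − 0.47 = 0.21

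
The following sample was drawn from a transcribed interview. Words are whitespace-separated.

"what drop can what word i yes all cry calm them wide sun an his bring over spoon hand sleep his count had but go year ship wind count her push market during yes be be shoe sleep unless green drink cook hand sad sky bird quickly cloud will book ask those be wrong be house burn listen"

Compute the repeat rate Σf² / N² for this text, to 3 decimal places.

0.024

Frequencies: be:4, what:2, yes:2, his:2, hand:2, sleep:2, count:2, drop:1, can:1, word:1, i:1, all:1, cry:1, calm:1, them:1, wide:1, sun:1, an:1, bring:1, over:1, … (29 more, each freq 1)
Σf² = 82; N² = 3364
Repeat rate = 82 / 3364 = 0.024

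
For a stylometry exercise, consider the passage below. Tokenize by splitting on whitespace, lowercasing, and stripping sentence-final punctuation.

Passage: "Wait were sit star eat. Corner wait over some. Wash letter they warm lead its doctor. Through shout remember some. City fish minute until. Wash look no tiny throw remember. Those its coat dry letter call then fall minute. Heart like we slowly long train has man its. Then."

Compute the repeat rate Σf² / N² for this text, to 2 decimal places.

0.03

Frequencies: its:3, wait:2, some:2, wash:2, letter:2, remember:2, minute:2, then:2, were:1, sit:1, star:1, eat:1, corner:1, over:1, they:1, warm:1, lead:1, doctor:1, through:1, shout:1, … (20 more, each freq 1)
Σf² = 69; N² = 2401
Repeat rate = 69 / 2401 = 0.03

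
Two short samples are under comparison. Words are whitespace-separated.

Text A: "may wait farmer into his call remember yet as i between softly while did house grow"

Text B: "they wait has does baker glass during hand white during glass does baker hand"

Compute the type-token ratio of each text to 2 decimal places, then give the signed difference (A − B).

TTR(A) = 16/16 = 1.00
TTR(B) = 9/14 = 0.64
Difference = 1.00 − 0.64 = 0.36

0.36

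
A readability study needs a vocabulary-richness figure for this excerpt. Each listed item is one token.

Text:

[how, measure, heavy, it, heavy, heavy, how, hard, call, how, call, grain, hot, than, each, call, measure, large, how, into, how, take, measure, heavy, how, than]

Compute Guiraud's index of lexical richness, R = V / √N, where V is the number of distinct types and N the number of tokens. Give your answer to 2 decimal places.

2.55

N = 26, V = 13.
√N = 5.099020
R = 13 / 5.099020 = 2.55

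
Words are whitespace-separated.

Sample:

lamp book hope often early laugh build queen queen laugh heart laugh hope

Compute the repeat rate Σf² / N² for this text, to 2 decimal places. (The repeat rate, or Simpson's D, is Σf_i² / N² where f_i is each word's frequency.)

0.14

Frequencies: laugh:3, hope:2, queen:2, lamp:1, book:1, often:1, early:1, build:1, heart:1
Σf² = 23; N² = 169
Repeat rate = 23 / 169 = 0.14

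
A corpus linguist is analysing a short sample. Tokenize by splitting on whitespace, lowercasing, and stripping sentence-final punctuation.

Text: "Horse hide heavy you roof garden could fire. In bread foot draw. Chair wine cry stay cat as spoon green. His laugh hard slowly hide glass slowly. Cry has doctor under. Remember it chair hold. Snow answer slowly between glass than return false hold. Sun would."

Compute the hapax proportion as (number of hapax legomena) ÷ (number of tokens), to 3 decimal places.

0.717

Frequencies: slowly:3, hide:2, chair:2, cry:2, glass:2, hold:2, horse:1, heavy:1, you:1, roof:1, garden:1, could:1, fire:1, in:1, bread:1, foot:1, draw:1, wine:1, stay:1, cat:1, … (19 more, each freq 1)
Hapax count = 33; token count = 46.
Ratio = 33 / 46 = 0.717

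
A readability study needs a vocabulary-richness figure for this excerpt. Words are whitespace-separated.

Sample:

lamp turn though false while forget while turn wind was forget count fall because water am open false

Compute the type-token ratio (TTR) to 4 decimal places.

0.7778

N = 18 tokens, V = 14 types.
TTR = V / N = 14 / 18 = 0.7778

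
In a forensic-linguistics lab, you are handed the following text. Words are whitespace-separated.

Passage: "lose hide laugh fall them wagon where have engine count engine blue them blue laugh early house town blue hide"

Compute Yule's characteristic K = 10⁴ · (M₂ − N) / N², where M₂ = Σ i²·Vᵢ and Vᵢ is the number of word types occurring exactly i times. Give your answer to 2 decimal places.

350.00

Frequencies: blue:3, hide:2, laugh:2, them:2, engine:2, lose:1, fall:1, wagon:1, where:1, have:1, count:1, early:1, house:1, town:1
N = 20. Frequency spectrum: V_1=9, V_2=4, V_3=1
M₂ = 1²·9 + 2²·4 + 3²·1 = 34
K = 10000 × (34 − 20) / 20² = 350.00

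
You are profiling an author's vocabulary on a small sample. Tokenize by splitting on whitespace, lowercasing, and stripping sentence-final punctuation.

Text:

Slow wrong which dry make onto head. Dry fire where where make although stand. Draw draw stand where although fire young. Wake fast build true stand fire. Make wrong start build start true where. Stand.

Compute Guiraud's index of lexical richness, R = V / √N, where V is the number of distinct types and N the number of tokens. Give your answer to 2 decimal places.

N = 35, V = 18.
√N = 5.916080
R = 18 / 5.916080 = 3.04

3.04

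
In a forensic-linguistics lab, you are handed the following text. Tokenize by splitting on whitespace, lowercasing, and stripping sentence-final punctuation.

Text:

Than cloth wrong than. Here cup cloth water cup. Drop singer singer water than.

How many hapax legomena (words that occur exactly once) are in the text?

3

Frequencies: than:3, cloth:2, cup:2, water:2, singer:2, wrong:1, here:1, drop:1
Hapax (freq=1): drop, here, wrong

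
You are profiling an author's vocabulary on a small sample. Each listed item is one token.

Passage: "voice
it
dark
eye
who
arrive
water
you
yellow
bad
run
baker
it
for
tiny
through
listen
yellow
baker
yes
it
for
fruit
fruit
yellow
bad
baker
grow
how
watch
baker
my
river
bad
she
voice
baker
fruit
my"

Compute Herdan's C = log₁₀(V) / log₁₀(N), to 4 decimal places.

N = 39, V = 24.
log₁₀(V) = 1.380211, log₁₀(N) = 1.591065
C = 1.380211 / 1.591065 = 0.8675

0.8675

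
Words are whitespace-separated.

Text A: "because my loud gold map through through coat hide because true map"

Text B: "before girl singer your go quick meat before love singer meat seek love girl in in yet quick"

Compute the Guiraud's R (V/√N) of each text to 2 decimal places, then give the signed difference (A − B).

A: V=9, N=12, R=2.60
B: V=11, N=18, R=2.59
Difference = 2.60 − 2.59 = 0.01

0.01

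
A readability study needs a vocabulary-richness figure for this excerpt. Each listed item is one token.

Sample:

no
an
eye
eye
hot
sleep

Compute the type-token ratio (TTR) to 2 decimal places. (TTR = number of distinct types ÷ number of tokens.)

0.83

N = 6 tokens, V = 5 types.
TTR = V / N = 5 / 6 = 0.83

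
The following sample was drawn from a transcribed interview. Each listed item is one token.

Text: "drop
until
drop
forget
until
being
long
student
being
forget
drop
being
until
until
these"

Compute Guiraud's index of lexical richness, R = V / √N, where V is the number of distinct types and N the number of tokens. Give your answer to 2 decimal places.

1.81

N = 15, V = 7.
√N = 3.872983
R = 7 / 3.872983 = 1.81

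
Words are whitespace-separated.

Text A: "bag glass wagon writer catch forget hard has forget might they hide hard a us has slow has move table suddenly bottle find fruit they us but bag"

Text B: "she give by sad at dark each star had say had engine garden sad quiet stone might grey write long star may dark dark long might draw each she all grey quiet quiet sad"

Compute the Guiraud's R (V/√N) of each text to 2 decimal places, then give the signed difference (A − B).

0.37

A: V=21, N=28, R=3.97
B: V=21, N=34, R=3.60
Difference = 3.97 − 3.60 = 0.37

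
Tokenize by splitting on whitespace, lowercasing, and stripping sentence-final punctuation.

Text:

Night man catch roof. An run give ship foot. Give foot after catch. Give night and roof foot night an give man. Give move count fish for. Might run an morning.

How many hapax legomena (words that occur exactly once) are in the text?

Frequencies: give:5, night:3, an:3, foot:3, man:2, catch:2, roof:2, run:2, ship:1, after:1, and:1, move:1, count:1, fish:1, for:1, might:1, morning:1
Hapax (freq=1): after, and, count, fish, for, might, morning, move, ship

9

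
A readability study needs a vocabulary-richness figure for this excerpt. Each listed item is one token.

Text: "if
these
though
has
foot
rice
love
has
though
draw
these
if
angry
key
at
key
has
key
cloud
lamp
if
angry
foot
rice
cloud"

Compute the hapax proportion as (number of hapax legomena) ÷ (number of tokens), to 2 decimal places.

Frequencies: if:3, has:3, key:3, these:2, though:2, foot:2, rice:2, angry:2, cloud:2, love:1, draw:1, at:1, lamp:1
Hapax count = 4; token count = 25.
Ratio = 4 / 25 = 0.16

0.16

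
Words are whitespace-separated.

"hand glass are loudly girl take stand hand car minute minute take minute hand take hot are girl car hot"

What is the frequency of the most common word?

Frequencies: hand:3, take:3, minute:3, are:2, girl:2, car:2, hot:2, glass:1, loudly:1, stand:1
Most common: 'hand' with frequency 3.

3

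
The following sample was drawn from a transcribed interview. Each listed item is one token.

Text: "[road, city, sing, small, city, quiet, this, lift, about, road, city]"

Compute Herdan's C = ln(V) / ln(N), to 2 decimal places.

N = 11, V = 8.
ln(V) = 2.079442, ln(N) = 2.397895
C = 2.079442 / 2.397895 = 0.87

0.87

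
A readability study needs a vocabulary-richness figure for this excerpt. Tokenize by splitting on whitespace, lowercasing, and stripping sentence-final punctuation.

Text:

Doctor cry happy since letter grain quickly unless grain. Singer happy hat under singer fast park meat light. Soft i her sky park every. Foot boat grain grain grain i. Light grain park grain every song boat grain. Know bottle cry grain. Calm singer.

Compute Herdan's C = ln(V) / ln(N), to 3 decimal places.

N = 44, V = 26.
ln(V) = 3.258097, ln(N) = 3.784190
C = 3.258097 / 3.784190 = 0.861

0.861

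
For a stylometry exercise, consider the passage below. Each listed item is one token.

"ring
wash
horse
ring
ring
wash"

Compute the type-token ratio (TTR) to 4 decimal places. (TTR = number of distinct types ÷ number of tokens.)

N = 6 tokens, V = 3 types.
TTR = V / N = 3 / 6 = 0.5000

0.5000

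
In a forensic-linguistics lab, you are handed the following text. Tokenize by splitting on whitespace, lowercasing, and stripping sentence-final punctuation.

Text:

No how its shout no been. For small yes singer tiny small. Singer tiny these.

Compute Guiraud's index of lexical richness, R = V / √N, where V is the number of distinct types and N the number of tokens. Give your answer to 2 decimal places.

2.84

N = 15, V = 11.
√N = 3.872983
R = 11 / 3.872983 = 2.84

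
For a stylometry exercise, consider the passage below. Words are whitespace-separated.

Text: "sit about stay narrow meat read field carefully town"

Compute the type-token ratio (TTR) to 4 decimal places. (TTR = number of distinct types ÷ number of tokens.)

1.0000

N = 9 tokens, V = 9 types.
TTR = V / N = 9 / 9 = 1.0000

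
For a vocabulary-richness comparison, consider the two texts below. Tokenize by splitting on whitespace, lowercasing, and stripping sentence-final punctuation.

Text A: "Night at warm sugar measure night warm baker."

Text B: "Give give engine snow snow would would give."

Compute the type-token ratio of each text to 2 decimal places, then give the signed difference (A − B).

0.25

TTR(A) = 6/8 = 0.75
TTR(B) = 4/8 = 0.50
Difference = 0.75 − 0.50 = 0.25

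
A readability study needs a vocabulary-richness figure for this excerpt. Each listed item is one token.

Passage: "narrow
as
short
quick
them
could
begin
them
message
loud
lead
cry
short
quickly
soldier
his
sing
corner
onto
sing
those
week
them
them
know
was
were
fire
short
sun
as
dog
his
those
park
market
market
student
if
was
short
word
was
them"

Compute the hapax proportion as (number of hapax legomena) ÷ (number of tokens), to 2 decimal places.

0.50

Frequencies: them:5, short:4, was:3, as:2, his:2, sing:2, those:2, market:2, narrow:1, quick:1, could:1, begin:1, message:1, loud:1, lead:1, cry:1, quickly:1, soldier:1, corner:1, onto:1, … (10 more, each freq 1)
Hapax count = 22; token count = 44.
Ratio = 22 / 44 = 0.50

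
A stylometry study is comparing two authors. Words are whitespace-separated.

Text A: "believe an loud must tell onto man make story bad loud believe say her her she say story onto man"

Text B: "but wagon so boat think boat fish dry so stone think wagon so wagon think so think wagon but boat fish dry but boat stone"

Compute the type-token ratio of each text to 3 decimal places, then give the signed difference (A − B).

0.330

TTR(A) = 13/20 = 0.650
TTR(B) = 8/25 = 0.320
Difference = 0.650 − 0.320 = 0.330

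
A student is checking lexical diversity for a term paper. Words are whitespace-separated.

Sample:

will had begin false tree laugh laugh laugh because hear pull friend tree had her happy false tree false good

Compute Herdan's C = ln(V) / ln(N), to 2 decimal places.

0.86

N = 20, V = 13.
ln(V) = 2.564949, ln(N) = 2.995732
C = 2.564949 / 2.995732 = 0.86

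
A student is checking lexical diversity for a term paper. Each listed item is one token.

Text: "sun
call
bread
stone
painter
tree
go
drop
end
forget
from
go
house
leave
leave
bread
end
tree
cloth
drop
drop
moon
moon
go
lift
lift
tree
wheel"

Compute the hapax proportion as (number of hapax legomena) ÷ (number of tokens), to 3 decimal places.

Frequencies: tree:3, go:3, drop:3, bread:2, end:2, leave:2, moon:2, lift:2, sun:1, call:1, stone:1, painter:1, forget:1, from:1, house:1, cloth:1, wheel:1
Hapax count = 9; token count = 28.
Ratio = 9 / 28 = 0.321

0.321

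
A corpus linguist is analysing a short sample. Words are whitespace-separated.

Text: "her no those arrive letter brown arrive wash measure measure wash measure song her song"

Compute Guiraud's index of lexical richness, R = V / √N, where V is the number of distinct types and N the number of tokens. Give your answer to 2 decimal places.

N = 15, V = 9.
√N = 3.872983
R = 9 / 3.872983 = 2.32

2.32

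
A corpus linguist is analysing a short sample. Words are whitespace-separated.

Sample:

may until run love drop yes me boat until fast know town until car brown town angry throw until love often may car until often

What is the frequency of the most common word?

Frequencies: until:5, may:2, love:2, town:2, car:2, often:2, run:1, drop:1, yes:1, me:1, boat:1, fast:1, know:1, brown:1, angry:1, throw:1
Most common: 'until' with frequency 5.

5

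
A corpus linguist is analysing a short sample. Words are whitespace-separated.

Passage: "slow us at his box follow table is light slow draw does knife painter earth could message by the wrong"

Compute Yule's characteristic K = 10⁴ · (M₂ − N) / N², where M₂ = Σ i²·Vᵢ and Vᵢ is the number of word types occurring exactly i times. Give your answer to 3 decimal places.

50.000

Frequencies: slow:2, us:1, at:1, his:1, box:1, follow:1, table:1, is:1, light:1, draw:1, does:1, knife:1, painter:1, earth:1, could:1, message:1, by:1, the:1, wrong:1
N = 20. Frequency spectrum: V_1=18, V_2=1
M₂ = 1²·18 + 2²·1 = 22
K = 10000 × (22 − 20) / 20² = 50.000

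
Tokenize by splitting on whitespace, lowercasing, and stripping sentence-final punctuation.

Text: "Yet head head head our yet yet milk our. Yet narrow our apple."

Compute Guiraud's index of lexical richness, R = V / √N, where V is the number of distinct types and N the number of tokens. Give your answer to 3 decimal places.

1.664

N = 13, V = 6.
√N = 3.605551
R = 6 / 3.605551 = 1.664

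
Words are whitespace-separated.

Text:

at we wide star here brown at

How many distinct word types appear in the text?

Distinct types: {at, brown, here, star, we, wide}
V = 6

6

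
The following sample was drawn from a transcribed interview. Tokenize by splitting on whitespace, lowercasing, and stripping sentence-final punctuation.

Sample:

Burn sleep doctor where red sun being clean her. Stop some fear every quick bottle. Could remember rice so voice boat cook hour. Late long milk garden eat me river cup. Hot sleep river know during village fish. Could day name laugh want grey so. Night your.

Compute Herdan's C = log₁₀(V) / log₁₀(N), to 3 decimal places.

N = 47, V = 43.
log₁₀(V) = 1.633468, log₁₀(N) = 1.672098
C = 1.633468 / 1.672098 = 0.977

0.977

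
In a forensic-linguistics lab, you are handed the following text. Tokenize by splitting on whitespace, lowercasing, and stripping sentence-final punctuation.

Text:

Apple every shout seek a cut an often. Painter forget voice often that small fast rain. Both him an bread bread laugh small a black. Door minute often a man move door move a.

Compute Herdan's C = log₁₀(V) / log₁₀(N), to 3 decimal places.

0.901

N = 34, V = 24.
log₁₀(V) = 1.380211, log₁₀(N) = 1.531479
C = 1.380211 / 1.531479 = 0.901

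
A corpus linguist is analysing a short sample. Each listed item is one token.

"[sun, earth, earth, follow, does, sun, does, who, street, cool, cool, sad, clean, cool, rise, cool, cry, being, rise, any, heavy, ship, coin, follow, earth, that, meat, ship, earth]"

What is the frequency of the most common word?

4

Frequencies: earth:4, cool:4, sun:2, follow:2, does:2, rise:2, ship:2, who:1, street:1, sad:1, clean:1, cry:1, being:1, any:1, heavy:1, coin:1, that:1, meat:1
Most common: 'earth' with frequency 4.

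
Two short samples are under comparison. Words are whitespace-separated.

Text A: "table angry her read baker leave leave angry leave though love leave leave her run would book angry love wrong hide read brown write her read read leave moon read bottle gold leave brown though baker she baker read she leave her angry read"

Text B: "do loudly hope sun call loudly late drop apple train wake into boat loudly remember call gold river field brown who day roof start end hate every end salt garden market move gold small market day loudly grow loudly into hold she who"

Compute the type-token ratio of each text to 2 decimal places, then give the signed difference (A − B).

TTR(A) = 19/44 = 0.43
TTR(B) = 32/43 = 0.74
Difference = 0.43 − 0.74 = -0.31

-0.31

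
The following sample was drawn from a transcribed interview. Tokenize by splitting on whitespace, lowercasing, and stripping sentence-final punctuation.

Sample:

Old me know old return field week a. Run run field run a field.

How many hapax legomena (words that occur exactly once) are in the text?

Frequencies: field:3, run:3, old:2, a:2, me:1, know:1, return:1, week:1
Hapax (freq=1): know, me, return, week

4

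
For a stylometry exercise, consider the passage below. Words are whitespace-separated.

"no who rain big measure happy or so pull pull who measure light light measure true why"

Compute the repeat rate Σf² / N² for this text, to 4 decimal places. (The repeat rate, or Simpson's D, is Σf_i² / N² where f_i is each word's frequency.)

0.1003

Frequencies: measure:3, who:2, pull:2, light:2, no:1, rain:1, big:1, happy:1, or:1, so:1, true:1, why:1
Σf² = 29; N² = 289
Repeat rate = 29 / 289 = 0.1003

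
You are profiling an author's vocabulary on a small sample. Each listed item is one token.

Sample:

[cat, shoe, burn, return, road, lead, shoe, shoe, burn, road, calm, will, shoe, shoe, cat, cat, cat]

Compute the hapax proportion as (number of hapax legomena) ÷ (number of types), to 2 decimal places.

0.50

Frequencies: shoe:5, cat:4, burn:2, road:2, return:1, lead:1, calm:1, will:1
Hapax count = 4; type count = 8.
Ratio = 4 / 8 = 0.50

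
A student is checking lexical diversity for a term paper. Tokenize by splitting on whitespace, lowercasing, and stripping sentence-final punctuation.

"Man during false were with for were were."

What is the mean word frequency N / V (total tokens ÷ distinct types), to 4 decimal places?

1.3333

N = 8 tokens, V = 6 types.
Mean frequency = N / V = 8 / 6 = 1.3333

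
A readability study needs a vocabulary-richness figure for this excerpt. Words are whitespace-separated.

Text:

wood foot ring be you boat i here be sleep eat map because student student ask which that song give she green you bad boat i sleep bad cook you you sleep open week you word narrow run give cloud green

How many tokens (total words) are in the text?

41

Tokens: wood, foot, ring, be, you, boat, i, here, be, sleep, eat, map, because, student, student, ask, which, that, song, give, she, green, you, bad, boat, i, sleep, bad, cook, you, you, sleep, open, week, you, word, narrow, run, give, cloud, green
N = 41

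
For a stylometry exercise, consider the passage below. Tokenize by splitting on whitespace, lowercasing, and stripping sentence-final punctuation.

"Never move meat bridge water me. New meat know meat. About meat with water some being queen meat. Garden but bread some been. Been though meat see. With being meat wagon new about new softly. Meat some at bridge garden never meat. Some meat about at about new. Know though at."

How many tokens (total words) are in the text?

51

Tokens: never, move, meat, bridge, water, me, new, meat, know, meat, about, meat, with, water, some, being, queen, meat, garden, but, bread, some, been, been, though, meat, see, with, being, meat, wagon, new, about, new, softly, meat, some, at, bridge, garden, never, meat, some, meat, about, at, about, new, know, though, at
N = 51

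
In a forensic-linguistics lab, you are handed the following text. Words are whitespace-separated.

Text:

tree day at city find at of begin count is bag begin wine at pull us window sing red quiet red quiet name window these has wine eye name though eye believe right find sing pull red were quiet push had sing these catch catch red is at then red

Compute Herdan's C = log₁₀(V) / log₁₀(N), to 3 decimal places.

0.861

N = 50, V = 29.
log₁₀(V) = 1.462398, log₁₀(N) = 1.698970
C = 1.462398 / 1.698970 = 0.861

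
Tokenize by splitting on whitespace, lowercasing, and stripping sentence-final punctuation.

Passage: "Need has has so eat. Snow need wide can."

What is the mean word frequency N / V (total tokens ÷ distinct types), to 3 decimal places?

1.286

N = 9 tokens, V = 7 types.
Mean frequency = N / V = 9 / 7 = 1.286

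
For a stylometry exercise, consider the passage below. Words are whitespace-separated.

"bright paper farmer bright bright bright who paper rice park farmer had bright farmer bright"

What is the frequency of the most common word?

6

Frequencies: bright:6, farmer:3, paper:2, who:1, rice:1, park:1, had:1
Most common: 'bright' with frequency 6.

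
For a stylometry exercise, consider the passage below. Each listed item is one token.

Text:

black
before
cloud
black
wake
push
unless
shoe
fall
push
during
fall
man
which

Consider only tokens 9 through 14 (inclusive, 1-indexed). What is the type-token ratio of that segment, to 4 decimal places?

0.8333

Segment tokens 9–14: fall, push, during, fall, man, which
Segment N = 6, segment V = 5.
TTR = 5 / 6 = 0.8333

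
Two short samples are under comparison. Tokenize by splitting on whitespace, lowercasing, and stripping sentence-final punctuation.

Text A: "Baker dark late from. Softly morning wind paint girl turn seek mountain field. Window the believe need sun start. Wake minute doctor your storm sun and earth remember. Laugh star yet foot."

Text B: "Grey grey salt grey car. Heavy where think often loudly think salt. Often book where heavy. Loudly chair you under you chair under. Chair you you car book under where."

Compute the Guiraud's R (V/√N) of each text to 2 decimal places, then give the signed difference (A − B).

3.29

A: V=31, N=32, R=5.48
B: V=12, N=30, R=2.19
Difference = 5.48 − 2.19 = 3.29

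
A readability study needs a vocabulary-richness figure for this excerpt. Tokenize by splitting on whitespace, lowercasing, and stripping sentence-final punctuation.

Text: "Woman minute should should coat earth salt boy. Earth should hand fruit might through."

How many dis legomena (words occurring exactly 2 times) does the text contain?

Frequencies: should:3, earth:2, woman:1, minute:1, coat:1, salt:1, boy:1, hand:1, fruit:1, might:1, through:1
Words with frequency 2: earth

1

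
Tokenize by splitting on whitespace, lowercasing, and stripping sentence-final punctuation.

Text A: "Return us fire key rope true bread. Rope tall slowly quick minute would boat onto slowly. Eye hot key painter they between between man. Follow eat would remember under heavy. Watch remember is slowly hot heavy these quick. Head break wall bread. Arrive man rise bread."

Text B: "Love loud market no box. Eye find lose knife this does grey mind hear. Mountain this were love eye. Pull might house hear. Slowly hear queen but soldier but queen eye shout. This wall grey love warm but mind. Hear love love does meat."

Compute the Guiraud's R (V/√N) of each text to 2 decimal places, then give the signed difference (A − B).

A: V=33, N=46, R=4.87
B: V=27, N=44, R=4.07
Difference = 4.87 − 4.07 = 0.80

0.80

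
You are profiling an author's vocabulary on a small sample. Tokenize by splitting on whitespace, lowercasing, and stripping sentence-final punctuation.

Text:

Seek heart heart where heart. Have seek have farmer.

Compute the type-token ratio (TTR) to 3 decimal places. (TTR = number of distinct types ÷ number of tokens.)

N = 9 tokens, V = 5 types.
TTR = V / N = 5 / 9 = 0.556

0.556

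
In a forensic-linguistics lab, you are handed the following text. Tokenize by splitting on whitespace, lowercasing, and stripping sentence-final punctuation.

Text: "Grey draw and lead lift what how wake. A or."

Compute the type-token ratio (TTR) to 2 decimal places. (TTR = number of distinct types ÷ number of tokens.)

1.00

N = 10 tokens, V = 10 types.
TTR = V / N = 10 / 10 = 1.00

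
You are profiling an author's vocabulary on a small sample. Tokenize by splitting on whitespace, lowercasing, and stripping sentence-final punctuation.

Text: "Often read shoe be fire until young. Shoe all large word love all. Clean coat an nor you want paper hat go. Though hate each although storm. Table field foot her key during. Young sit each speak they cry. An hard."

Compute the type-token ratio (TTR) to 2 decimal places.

N = 41 tokens, V = 36 types.
TTR = V / N = 36 / 41 = 0.88

0.88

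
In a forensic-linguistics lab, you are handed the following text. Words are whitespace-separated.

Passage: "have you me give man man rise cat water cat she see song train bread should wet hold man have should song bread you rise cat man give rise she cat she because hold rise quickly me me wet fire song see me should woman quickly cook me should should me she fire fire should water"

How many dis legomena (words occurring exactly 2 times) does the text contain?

Frequencies: me:6, should:6, man:4, rise:4, cat:4, she:4, song:3, fire:3, have:2, you:2, give:2, water:2, see:2, bread:2, wet:2, hold:2, quickly:2, train:1, because:1, woman:1, … (1 more, each freq 1)
Words with frequency 2: bread, give, have, hold, quickly, see, water, wet, you

9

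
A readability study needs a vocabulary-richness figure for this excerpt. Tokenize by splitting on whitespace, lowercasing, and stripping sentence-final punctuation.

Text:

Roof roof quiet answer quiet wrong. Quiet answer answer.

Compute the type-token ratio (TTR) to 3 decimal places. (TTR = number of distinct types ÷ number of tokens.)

0.444

N = 9 tokens, V = 4 types.
TTR = V / N = 4 / 9 = 0.444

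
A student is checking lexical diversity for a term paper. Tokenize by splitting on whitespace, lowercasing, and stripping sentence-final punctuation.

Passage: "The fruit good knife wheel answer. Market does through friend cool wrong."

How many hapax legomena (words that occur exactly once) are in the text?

12

Frequencies: the:1, fruit:1, good:1, knife:1, wheel:1, answer:1, market:1, does:1, through:1, friend:1, cool:1, wrong:1
Hapax (freq=1): answer, cool, does, friend, fruit, good, knife, market, the, through, wheel, wrong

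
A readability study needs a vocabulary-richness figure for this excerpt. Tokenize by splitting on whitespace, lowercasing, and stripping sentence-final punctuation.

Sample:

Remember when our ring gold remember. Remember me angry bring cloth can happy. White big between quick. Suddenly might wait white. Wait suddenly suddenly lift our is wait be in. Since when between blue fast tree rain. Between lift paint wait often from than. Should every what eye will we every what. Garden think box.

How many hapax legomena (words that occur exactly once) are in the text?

30

Frequencies: wait:4, remember:3, between:3, suddenly:3, when:2, our:2, white:2, lift:2, every:2, what:2, ring:1, gold:1, me:1, angry:1, bring:1, cloth:1, can:1, happy:1, big:1, quick:1, … (20 more, each freq 1)
Hapax (freq=1): angry, be, big, blue, box, bring, can, cloth, eye, fast, from, garden, gold, happy, in, is, me, might, often, paint, quick, rain, ring, should, since, than, think, tree, we, will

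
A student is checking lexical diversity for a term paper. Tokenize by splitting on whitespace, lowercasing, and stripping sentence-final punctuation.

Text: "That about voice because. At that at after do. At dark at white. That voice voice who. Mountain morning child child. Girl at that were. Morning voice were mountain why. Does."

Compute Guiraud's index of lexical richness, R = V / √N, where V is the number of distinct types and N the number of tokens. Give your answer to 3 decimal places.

N = 31, V = 17.
√N = 5.567764
R = 17 / 5.567764 = 3.053

3.053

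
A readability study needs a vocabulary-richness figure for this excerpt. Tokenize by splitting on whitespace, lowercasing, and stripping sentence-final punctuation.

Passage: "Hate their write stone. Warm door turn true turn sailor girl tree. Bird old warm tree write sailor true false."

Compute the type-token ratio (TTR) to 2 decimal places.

N = 20 tokens, V = 14 types.
TTR = V / N = 14 / 20 = 0.70

0.70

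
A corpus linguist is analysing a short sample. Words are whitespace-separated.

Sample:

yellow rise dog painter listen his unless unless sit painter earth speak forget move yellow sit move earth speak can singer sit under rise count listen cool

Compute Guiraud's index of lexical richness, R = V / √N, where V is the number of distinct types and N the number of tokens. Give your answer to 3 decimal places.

3.272

N = 27, V = 17.
√N = 5.196152
R = 17 / 5.196152 = 3.272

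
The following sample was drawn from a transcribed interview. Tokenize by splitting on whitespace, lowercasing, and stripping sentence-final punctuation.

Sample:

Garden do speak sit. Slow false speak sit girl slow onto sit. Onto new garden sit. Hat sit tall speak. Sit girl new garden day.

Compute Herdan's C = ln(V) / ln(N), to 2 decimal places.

N = 25, V = 12.
ln(V) = 2.484907, ln(N) = 3.218876
C = 2.484907 / 3.218876 = 0.77

0.77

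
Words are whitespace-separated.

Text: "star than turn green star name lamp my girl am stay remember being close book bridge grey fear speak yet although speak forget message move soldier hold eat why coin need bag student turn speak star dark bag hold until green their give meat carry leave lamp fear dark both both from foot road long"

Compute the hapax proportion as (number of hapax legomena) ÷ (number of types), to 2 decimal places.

0.77

Frequencies: star:3, speak:3, turn:2, green:2, lamp:2, fear:2, hold:2, bag:2, dark:2, both:2, than:1, name:1, my:1, girl:1, am:1, stay:1, remember:1, being:1, close:1, book:1, … (23 more, each freq 1)
Hapax count = 33; type count = 43.
Ratio = 33 / 43 = 0.77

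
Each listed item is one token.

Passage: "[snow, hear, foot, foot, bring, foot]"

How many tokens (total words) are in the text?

6

Tokens: snow, hear, foot, foot, bring, foot
N = 6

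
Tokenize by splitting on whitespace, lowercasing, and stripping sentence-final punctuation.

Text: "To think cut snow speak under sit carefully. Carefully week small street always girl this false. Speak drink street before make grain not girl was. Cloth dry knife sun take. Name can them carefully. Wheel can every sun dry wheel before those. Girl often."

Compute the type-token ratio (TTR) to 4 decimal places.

0.7500

N = 44 tokens, V = 33 types.
TTR = V / N = 33 / 44 = 0.7500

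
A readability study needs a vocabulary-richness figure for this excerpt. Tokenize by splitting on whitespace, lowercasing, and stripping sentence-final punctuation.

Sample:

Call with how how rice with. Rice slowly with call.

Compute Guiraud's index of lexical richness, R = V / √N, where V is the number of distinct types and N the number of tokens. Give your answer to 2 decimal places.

1.58

N = 10, V = 5.
√N = 3.162278
R = 5 / 3.162278 = 1.58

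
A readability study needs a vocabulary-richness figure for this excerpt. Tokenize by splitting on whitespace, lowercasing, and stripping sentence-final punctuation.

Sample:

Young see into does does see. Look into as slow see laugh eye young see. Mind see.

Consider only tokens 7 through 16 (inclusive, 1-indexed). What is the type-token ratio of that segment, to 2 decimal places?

Segment tokens 7–16: look, into, as, slow, see, laugh, eye, young, see, mind
Segment N = 10, segment V = 9.
TTR = 9 / 10 = 0.90

0.90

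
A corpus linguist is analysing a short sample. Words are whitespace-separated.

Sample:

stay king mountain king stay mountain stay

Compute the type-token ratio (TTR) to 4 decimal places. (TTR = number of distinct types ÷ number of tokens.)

N = 7 tokens, V = 3 types.
TTR = V / N = 3 / 7 = 0.4286

0.4286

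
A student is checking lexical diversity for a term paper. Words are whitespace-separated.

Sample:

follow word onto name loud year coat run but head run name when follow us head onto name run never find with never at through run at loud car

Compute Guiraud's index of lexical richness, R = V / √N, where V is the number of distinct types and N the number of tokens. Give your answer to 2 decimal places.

N = 29, V = 18.
√N = 5.385165
R = 18 / 5.385165 = 3.34

3.34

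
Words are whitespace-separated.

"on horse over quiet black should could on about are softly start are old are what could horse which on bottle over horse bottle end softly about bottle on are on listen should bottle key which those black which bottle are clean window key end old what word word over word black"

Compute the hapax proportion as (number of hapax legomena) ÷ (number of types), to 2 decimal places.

0.27

Frequencies: on:5, are:5, bottle:5, horse:3, over:3, black:3, which:3, word:3, should:2, could:2, about:2, softly:2, old:2, what:2, end:2, key:2, quiet:1, start:1, listen:1, those:1, … (2 more, each freq 1)
Hapax count = 6; type count = 22.
Ratio = 6 / 22 = 0.27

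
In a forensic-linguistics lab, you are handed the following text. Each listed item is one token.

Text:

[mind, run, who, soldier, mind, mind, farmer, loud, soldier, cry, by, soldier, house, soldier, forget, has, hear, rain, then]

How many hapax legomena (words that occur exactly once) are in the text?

12

Frequencies: soldier:4, mind:3, run:1, who:1, farmer:1, loud:1, cry:1, by:1, house:1, forget:1, has:1, hear:1, rain:1, then:1
Hapax (freq=1): by, cry, farmer, forget, has, hear, house, loud, rain, run, then, who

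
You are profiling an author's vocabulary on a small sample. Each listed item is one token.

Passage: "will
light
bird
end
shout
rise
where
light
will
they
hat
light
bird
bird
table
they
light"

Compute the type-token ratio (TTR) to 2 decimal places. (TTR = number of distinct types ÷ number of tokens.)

0.59

N = 17 tokens, V = 10 types.
TTR = V / N = 10 / 17 = 0.59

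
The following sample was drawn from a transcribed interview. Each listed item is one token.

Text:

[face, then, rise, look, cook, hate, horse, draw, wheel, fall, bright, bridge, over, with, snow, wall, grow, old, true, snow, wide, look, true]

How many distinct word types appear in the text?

Distinct types: {bridge, bright, cook, draw, face, fall, grow, hate, horse, look, old, over, rise, snow, then, true, wall, wheel, wide, with}
V = 20

20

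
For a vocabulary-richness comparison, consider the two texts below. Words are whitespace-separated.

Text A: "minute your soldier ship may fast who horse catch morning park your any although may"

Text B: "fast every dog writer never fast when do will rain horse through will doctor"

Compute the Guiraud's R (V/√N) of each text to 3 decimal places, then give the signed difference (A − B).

0.150

A: V=13, N=15, R=3.357
B: V=12, N=14, R=3.207
Difference = 3.357 − 3.207 = 0.150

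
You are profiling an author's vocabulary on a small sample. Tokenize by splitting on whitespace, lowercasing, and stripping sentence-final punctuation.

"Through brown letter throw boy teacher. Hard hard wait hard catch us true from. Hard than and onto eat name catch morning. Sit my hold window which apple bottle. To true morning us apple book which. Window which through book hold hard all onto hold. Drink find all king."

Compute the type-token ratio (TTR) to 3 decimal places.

N = 49 tokens, V = 31 types.
TTR = V / N = 31 / 49 = 0.633

0.633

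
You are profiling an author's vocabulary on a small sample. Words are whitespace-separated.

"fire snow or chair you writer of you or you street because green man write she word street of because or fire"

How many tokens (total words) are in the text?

22

Tokens: fire, snow, or, chair, you, writer, of, you, or, you, street, because, green, man, write, she, word, street, of, because, or, fire
N = 22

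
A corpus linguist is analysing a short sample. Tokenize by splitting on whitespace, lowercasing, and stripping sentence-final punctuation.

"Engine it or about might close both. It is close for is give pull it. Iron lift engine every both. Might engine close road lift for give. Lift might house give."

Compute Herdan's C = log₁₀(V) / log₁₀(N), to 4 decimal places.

N = 31, V = 16.
log₁₀(V) = 1.204120, log₁₀(N) = 1.491362
C = 1.204120 / 1.491362 = 0.8074

0.8074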